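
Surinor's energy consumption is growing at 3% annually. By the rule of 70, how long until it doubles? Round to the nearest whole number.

Doubling time ≈ 70 / 3 = 23.33 years.

roughly 23 years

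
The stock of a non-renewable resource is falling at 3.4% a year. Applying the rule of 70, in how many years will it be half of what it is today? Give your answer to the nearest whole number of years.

Falling at 3.4%, it halves about every 70/3.4 = 20.59 years.

≈ 21 years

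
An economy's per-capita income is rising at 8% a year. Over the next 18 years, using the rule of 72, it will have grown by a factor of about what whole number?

about 4 times

72/8 ≈ 9.00 years per doubling.
18 years fits 2 doublings: 2^2 = 4.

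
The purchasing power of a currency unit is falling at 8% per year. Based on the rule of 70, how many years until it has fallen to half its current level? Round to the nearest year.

≈ 9 years

Halving time ≈ 70 / 8 = 8.75 → 9 years.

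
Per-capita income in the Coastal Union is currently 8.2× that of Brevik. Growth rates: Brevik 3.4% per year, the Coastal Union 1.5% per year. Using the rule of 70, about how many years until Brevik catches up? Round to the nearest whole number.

Brevik gains on the Coastal Union at 3.4% − 1.5% = 1.9 points a year.
At that relative rate the gap halves every 70/1.9 ≈ 36.84 years.
An 8.2× gap takes log₂(8.2) ≈ 3.04 halvings to close: 3.04 × 36.84 ≈ 112 years.

approximately 112 years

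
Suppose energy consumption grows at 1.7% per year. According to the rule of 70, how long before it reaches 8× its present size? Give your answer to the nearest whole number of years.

At 1.7% it doubles every 70/1.7 ≈ 41.18 years.
Getting to 8× needs 3 doublings: 3 × 41.18 ≈ 124 years.

124 years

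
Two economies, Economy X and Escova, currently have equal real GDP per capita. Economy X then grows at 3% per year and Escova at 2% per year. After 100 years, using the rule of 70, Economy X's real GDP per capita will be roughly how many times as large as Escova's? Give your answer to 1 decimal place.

≈ 2.7 times

Economy X pulls ahead at 1 pp per year, so the ratio doubles every 70/1 ≈ 70.00 years.
In 100 years that's 1.43 doublings: 2^1.43 ≈ 2.7.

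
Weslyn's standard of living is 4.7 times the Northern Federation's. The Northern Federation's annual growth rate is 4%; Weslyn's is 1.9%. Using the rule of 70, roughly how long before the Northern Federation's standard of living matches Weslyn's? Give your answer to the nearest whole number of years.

74 years

the Northern Federation gains on Weslyn at 4% − 1.9% = 2.1 points a year.
At that relative rate the gap halves every 70/2.1 ≈ 33.33 years.
A 4.7 times gap takes log₂(4.7) ≈ 2.23 halvings to close: 2.23 × 33.33 ≈ 74 years.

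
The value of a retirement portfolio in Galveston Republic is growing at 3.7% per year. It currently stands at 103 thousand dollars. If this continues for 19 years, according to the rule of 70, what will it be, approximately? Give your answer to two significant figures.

≈ 210 thousand dollars

Doubling time ≈ 70/3.7 = 18.92 years.
19 years is 19/18.92 ≈ 1.00 doublings, a factor of 2^1.00 ≈ 2.00.
103 × 2.00 ≈ 210 thousand dollars.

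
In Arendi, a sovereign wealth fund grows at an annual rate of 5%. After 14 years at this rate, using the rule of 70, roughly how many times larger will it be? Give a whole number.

≈ 2 times

Doubling time ≈ 70/5 = 14.00 years.
14/14.00 ≈ 1 doubling, so about 2^1 = 2×.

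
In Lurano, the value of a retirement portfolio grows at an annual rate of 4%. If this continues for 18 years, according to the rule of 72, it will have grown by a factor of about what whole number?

2 times

72/4 ≈ 18.00 years per doubling.
18 years fits 1 doubling: 2^1 = 2.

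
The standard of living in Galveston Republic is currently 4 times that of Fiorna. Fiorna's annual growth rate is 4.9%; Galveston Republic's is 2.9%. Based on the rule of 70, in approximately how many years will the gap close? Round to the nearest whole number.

Fiorna gains on Galveston Republic at 4.9% − 2.9% = 2 points a year.
At that relative rate the gap halves every 70/2 ≈ 35.00 years.
A 4 times gap closes after 2 halvings: 2 × 35.00 ≈ 70 years.

approximately 70 years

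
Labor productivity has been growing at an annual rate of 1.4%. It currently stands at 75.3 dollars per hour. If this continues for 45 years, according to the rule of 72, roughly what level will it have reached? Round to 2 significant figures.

roughly 140 dollars per hour

It doubles every 72/1.4 ≈ 51.43 years, so 45 years is 0.87 doublings.
2^0.87 ≈ 1.83; 75.3 × 1.83 ≈ 140 dollars per hour.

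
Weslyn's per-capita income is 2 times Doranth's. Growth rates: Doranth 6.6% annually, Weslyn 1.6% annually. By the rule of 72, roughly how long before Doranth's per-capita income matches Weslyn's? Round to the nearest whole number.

around 14 years

What matters is the difference: 5 pp.
Rule of 72 on the gap: the ratio halves every 72/5 ≈ 14.40 years.
A 2 times gap closes after 1 halving: 1 × 14.40 ≈ 14 years.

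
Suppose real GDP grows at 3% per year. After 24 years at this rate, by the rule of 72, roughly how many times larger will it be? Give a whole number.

Doubling time ≈ 72/3 = 24.00 years.
24/24.00 ≈ 1 doubling, so about 2^1 = 2×.

≈ 2 times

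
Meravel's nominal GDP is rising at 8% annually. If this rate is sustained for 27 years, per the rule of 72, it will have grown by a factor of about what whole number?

72/8 ≈ 9.00 years per doubling.
27 years fits 3 doublings: 2^3 = 8.

about 8 times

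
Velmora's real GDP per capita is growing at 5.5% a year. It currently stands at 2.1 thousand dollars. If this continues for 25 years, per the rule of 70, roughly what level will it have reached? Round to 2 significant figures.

roughly 8.2 thousand dollars

It doubles every 70/5.5 ≈ 12.73 years, so 25 years is 1.96 doublings.
2^1.96 ≈ 3.89; 2.1 × 3.89 ≈ 8.2 thousand dollars.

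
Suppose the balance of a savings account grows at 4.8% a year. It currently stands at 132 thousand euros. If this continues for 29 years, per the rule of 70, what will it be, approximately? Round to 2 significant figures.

≈ 520 thousand euros

It doubles every 70/4.8 ≈ 14.58 years, so 29 years is 1.99 doublings.
2^1.99 ≈ 3.97; 132 × 3.97 ≈ 520 thousand euros.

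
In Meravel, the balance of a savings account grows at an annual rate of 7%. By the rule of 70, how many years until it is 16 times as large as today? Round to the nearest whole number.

One doubling takes 70/7 = 10.00 years.
16× is 4 doublings, so 4 × 10.00 ≈ 40 years.

around 40 years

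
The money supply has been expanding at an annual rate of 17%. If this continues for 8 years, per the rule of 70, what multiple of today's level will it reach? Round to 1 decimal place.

≈ 3.8 times

Doubling time ≈ 70/17 = 4.12 years.
8 years / 4.12 ≈ 1.94 doublings → factor 2^1.94 ≈ 3.8.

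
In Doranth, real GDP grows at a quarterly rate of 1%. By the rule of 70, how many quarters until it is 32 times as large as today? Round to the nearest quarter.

Doubling time ≈ 70/1 = 70.00 quarters.
32× is 5 doublings, so 5 × 70.00 ≈ 350 quarters.

approximately 350 quarters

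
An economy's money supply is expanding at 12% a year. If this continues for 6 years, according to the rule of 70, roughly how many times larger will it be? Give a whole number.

Doubling time ≈ 70/12 = 5.83 years.
6/5.83 ≈ 1 doubling, so about 2^1 = 2×.

about 2 times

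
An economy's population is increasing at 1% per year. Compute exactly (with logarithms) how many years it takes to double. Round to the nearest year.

t = ln(2) / ln(1 + 0.01) = 0.6931 / 0.009950 ≈ 69.66.
≈ 70 years.

70 years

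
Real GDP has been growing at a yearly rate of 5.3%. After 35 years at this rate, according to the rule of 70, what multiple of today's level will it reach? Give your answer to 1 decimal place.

approximately 6.3 times

Doubling time ≈ 70/5.3 = 13.21 years.
35 years / 13.21 ≈ 2.65 doublings → factor 2^2.65 ≈ 6.3.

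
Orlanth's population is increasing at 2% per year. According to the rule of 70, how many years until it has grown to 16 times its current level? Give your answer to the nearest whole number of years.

140 years

At 2% it doubles every 70/2 ≈ 35.00 years.
16 = 2^4, so 4 doublings → 140 years.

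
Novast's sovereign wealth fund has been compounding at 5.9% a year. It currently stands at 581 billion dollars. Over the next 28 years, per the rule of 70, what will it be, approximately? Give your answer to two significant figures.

It doubles every 70/5.9 ≈ 11.86 years, so 28 years is 2.36 doublings.
2^2.36 ≈ 5.13; 581 × 5.13 ≈ 3000 billion dollars.

around 3000 billion dollars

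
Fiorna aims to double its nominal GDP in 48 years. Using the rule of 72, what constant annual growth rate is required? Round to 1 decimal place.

≈ 1.5% annually

72 / 48 ≈ 1.50, so about 1.5% annually.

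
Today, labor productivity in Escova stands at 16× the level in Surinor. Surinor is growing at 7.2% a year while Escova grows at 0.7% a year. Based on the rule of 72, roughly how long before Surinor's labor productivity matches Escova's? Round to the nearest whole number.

The growth-rate gap is 7.2% − 0.7% = 6.5 percentage points.
So the ratio between them halves every 72/6.5 ≈ 11.08 years.
A 16× gap closes after 4 halvings: 4 × 11.08 ≈ 44 years.

around 44 years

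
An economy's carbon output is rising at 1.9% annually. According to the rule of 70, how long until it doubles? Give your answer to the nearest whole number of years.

70/1.9 ≈ 36.84, so it doubles roughly every 37 years.

around 37 years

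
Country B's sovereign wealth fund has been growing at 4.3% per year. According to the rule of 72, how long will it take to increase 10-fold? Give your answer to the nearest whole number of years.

56 years

Doubling time ≈ 72/4.3 = 16.74 years.
Reaching 10× takes log₂(10) ≈ 3.32 doublings.
3.32 × 16.74 ≈ 56 years.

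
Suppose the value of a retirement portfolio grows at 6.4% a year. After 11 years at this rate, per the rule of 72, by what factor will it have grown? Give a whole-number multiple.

≈ 2 times

72/6.4 ≈ 11.25 years per doubling.
11 years fits 1 doubling: 2^1 = 2.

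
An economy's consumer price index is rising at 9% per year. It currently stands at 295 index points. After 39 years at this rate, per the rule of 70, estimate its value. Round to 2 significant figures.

Doubling time ≈ 70/9 = 7.78 years.
39 years is 39/7.78 ≈ 5.01 doublings, a factor of 2^5.01 ≈ 32.22.
295 × 32.22 ≈ 9500 index points.

about 9500 index points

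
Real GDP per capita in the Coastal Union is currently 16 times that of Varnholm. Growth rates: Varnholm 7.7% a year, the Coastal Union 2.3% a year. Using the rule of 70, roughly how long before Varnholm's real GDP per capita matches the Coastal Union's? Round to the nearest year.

≈ 52 years

Varnholm gains on the Coastal Union at 7.7% − 2.3% = 5.4 points a year.
At that relative rate the gap halves every 70/5.4 ≈ 12.96 years.
A 16 times gap closes after 4 halvings: 4 × 12.96 ≈ 52 years.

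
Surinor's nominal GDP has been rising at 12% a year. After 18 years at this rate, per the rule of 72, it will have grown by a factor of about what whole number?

around 8 times

72/12 ≈ 6.00 years per doubling.
18 years fits 3 doublings: 2^3 = 8.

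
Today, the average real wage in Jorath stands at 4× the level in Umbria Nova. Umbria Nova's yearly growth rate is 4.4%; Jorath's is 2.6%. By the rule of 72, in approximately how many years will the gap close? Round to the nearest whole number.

Umbria Nova gains on Jorath at 4.4% − 2.6% = 1.8 points a year.
At that relative rate the gap halves every 72/1.8 ≈ 40.00 years.
A 4× gap closes after 2 halvings: 2 × 40.00 ≈ 80 years.

≈ 80 years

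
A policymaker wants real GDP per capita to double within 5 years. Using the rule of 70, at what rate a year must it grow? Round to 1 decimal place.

70 / 5 ≈ 14.00, so about 14.0% a year.

≈ 14.0%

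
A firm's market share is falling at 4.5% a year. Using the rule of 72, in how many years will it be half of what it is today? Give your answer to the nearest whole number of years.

around 16 years

Falling at 4.5%, it halves about every 72/4.5 = 16.00 years.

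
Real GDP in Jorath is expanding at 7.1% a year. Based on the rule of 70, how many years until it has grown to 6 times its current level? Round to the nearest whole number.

about 25 years

At 7.1% it doubles every 70/7.1 ≈ 9.86 years.
Reaching 6× takes log₂(6) ≈ 2.58 doublings.
2.58 × 9.86 ≈ 25 years.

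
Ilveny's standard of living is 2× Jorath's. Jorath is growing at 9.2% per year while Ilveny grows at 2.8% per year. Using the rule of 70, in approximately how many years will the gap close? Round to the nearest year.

The growth-rate gap is 9.2% − 2.8% = 6.4 percentage points.
So the ratio between them halves every 70/6.4 ≈ 10.94 years.
A 2× gap closes after 1 halving: 1 × 10.94 ≈ 11 years.

11 years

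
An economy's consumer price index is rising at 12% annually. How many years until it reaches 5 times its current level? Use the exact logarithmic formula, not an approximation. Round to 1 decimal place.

t = ln(5) / ln(1 + 0.12) = 1.6094 / 0.113329 ≈ 14.20.

14.2 years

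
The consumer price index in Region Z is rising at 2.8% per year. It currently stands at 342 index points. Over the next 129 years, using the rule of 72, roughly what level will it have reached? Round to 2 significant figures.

It doubles every 72/2.8 ≈ 25.71 years, so 129 years is 5.02 doublings.
2^5.02 ≈ 32.45; 342 × 32.45 ≈ 11000 index points.

around 11000 index points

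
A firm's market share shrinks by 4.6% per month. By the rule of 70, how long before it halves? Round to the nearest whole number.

roughly 15 months

Falling at 4.6%, it halves about every 70/4.6 = 15.22 months.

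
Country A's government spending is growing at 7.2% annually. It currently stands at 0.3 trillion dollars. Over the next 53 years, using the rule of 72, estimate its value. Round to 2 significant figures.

Doubling time ≈ 72/7.2 = 10.00 years.
53 years is 53/10.00 ≈ 5.30 doublings, a factor of 2^5.30 ≈ 39.40.
0.3 × 39.40 ≈ 12 trillion dollars.

about 12 trillion dollars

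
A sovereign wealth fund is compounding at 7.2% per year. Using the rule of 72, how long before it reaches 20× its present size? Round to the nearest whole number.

approximately 43 years

At 7.2% it doubles every 72/7.2 ≈ 10.00 years.
20× is log₂ 20 ≈ 4.32 doublings, so ≈ 4.32 × 10.00 = 43 years.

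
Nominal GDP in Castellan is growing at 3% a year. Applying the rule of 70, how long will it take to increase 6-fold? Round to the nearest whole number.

Doubling time ≈ 70/3 = 23.33 years.
6× is log₂ 6 ≈ 2.58 doublings, so ≈ 2.58 × 23.33 = 60 years.

60 years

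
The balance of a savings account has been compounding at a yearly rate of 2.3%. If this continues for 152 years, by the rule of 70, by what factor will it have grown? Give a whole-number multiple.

70/2.3 ≈ 30.43 years per doubling.
152 years fits 5 doublings: 2^5 = 32.

around 32 times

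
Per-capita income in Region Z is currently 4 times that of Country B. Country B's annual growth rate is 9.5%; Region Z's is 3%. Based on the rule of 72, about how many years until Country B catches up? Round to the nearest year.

about 22 years

Country B gains on Region Z at 9.5% − 3% = 6.5 points a year.
At that relative rate the gap halves every 72/6.5 ≈ 11.08 years.
A 4 times gap closes after 2 halvings: 2 × 11.08 ≈ 22 years.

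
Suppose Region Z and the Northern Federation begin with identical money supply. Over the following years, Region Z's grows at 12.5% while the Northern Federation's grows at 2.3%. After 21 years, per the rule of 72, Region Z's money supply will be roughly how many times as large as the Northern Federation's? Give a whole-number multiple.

Region Z pulls ahead at 10.2 pp per year, so the ratio doubles every 72/10.2 ≈ 7.06 years.
In 21 years that's 2.97 doublings: 2^2.97 ≈ 8.

approximately 8 times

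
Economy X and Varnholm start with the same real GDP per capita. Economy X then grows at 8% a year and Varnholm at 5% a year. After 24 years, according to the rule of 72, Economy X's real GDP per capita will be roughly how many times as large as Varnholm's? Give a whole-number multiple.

Rate gap = 8% − 5% = 3 points.
The ratio doubles every 72/3 ≈ 24.00 years.
24/24.00 ≈ 1.00 doublings → ratio ≈ 2^1.00 ≈ 2.

roughly 2 times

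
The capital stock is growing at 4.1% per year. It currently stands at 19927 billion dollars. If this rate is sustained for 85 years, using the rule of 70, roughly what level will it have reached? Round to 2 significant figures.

It doubles every 70/4.1 ≈ 17.07 years, so 85 years is 4.98 doublings.
2^4.98 ≈ 31.56; 19927 × 31.56 ≈ 630000 billion dollars.

around 630000 billion dollars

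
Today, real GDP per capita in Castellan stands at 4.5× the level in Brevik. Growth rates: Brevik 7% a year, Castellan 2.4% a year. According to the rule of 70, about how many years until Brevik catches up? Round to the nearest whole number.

What matters is the difference: 4.6 pp.
Rule of 70 on the gap: the ratio halves every 70/4.6 ≈ 15.22 years.
A 4.5× gap takes log₂(4.5) ≈ 2.17 halvings to close: 2.17 × 15.22 ≈ 33 years.

approximately 33 years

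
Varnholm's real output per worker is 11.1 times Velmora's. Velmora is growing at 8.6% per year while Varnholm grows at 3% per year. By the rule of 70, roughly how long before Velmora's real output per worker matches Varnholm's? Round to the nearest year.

43 years

Velmora gains on Varnholm at 8.6% − 3% = 5.6 points a year.
At that relative rate the gap halves every 70/5.6 ≈ 12.50 years.
An 11.1 times gap takes log₂(11.1) ≈ 3.47 halvings to close: 3.47 × 12.50 ≈ 43 years.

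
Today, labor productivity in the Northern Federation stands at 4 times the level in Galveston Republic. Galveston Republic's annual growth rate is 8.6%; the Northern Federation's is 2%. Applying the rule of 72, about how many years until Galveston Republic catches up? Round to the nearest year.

What matters is the difference: 6.6 pp.
Rule of 72 on the gap: the ratio halves every 72/6.6 ≈ 10.91 years.
A 4 times gap closes after 2 halvings: 2 × 10.91 ≈ 22 years.

roughly 22 years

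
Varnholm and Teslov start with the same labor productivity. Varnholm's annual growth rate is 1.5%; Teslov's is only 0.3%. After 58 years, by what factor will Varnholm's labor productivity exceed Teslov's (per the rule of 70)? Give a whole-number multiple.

Only the 1.2-point difference matters.
70/1.2 ≈ 58.33 years per doubling of the ratio; 58 years gives 0.99 doublings, so ≈ 2×.

≈ 2 times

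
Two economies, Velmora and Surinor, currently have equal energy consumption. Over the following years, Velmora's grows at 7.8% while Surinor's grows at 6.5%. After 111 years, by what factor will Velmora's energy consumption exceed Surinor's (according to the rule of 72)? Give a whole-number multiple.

Rate gap = 7.8% − 6.5% = 1.3 points.
The ratio doubles every 72/1.3 ≈ 55.38 years.
111/55.38 ≈ 2.00 doublings → ratio ≈ 2^2.00 ≈ 4.

about 4 times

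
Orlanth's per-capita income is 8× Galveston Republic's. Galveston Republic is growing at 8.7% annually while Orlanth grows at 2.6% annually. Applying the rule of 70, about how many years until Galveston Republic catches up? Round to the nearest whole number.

approximately 34 years

The growth-rate gap is 8.7% − 2.6% = 6.1 percentage points.
So the ratio between them halves every 70/6.1 ≈ 11.48 years.
An 8× gap closes after 3 halvings: 3 × 11.48 ≈ 34 years.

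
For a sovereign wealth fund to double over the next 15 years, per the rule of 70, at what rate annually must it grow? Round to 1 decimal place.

around 4.7%

70 / 15 ≈ 4.67, so about 4.7% annually.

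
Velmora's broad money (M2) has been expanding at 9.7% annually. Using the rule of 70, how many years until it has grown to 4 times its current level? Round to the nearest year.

approximately 14 years

Doubling time ≈ 70/9.7 = 7.22 years.
Getting to 4× needs 2 doublings: 2 × 7.22 ≈ 14 years.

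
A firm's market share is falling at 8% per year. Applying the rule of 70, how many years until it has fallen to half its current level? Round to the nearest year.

about 9 years

The rule works in reverse for decay: 70/8 ≈ 8.75 years to halve.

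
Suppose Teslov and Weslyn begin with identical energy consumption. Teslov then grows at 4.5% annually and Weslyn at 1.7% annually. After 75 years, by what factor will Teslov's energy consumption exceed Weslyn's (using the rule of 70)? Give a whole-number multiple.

around 8 times

Rate gap = 4.5% − 1.7% = 2.8 points.
The ratio doubles every 70/2.8 ≈ 25.00 years.
75/25.00 ≈ 3.00 doublings → ratio ≈ 2^3.00 ≈ 8.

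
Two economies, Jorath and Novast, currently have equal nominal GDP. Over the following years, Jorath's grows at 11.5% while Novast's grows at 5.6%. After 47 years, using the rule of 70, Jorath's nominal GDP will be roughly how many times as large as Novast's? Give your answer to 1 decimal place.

≈ 15.6 times

Only the 5.9-point difference matters.
70/5.9 ≈ 11.86 years per doubling of the ratio; 47 years gives 3.96 doublings, so ≈ 15.6×.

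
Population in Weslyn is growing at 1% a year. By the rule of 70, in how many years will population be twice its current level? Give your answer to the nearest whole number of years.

70/1 ≈ 70.00, so it doubles roughly every 70 years.

70 years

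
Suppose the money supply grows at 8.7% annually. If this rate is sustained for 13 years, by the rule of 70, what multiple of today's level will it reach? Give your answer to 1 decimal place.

around 3.1 times

Doubling time ≈ 70/8.7 = 8.05 years.
13 years / 8.05 ≈ 1.61 doublings → factor 2^1.61 ≈ 3.1.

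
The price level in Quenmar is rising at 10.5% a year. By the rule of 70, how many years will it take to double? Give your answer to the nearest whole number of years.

70/10.5 ≈ 6.67, so it doubles roughly every 7 years.

≈ 7 years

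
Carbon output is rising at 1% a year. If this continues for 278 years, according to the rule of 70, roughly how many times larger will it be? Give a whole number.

≈ 16 times

70/1 ≈ 70.00 years per doubling.
278 years fits 4 doublings: 2^4 = 16.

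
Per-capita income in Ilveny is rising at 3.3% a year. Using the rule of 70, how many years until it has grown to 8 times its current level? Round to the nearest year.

Doubling time ≈ 70/3.3 = 21.21 years.
8 = 2^3, so 3 doublings → 64 years.

about 64 years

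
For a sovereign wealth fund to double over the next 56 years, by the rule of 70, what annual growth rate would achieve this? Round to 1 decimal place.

70 / 56 ≈ 1.25, so about 1.3% annually.

around 1.3%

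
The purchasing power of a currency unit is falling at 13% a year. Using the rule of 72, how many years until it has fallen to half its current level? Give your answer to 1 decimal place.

Falling at 13%, it halves about every 72/13 = 5.54 years.

5.5 years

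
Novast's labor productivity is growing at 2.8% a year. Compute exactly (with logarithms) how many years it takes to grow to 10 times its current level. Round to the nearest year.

t = ln(10) / ln(1 + 0.028) = 2.3026 / 0.027615 ≈ 83.38.
≈ 83 years.

83 years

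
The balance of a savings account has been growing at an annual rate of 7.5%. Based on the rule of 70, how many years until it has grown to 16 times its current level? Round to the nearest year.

One doubling takes 70/7.5 = 9.33 years.
Getting to 16× needs 4 doublings: 4 × 9.33 ≈ 37 years.

roughly 37 years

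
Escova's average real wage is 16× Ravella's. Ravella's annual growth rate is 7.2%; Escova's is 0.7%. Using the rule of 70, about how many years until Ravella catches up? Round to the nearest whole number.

≈ 43 years

The growth-rate gap is 7.2% − 0.7% = 6.5 percentage points.
So the ratio between them halves every 70/6.5 ≈ 10.77 years.
A 16× gap closes after 4 halvings: 4 × 10.77 ≈ 43 years.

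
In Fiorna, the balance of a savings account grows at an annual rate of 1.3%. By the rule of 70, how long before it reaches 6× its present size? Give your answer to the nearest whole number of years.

139 years

One doubling takes 70/1.3 = 53.85 years.
6× is log₂ 6 ≈ 2.58 doublings, so ≈ 2.58 × 53.85 = 139 years.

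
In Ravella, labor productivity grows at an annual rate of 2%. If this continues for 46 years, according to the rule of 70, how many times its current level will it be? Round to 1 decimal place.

Doubles every ≈ 35.00 years (70/2).
46 years is 1.31 doublings; 2^1.31 ≈ 2.5×.

approximately 2.5 times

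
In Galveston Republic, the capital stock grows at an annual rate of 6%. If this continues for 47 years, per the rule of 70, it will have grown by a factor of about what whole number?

16 times

70/6 ≈ 11.67 years per doubling.
47 years fits 4 doublings: 2^4 = 16.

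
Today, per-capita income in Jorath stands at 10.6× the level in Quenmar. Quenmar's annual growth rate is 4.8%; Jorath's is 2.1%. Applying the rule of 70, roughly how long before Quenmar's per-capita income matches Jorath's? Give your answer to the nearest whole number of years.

Quenmar gains on Jorath at 4.8% − 2.1% = 2.7 points a year.
At that relative rate the gap halves every 70/2.7 ≈ 25.93 years.
A 10.6× gap takes log₂(10.6) ≈ 3.41 halvings to close: 3.41 × 25.93 ≈ 88 years.

about 88 years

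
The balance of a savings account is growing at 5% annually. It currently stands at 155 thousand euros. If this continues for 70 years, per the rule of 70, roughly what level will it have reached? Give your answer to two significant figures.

5000 thousand euros

It doubles every 70/5 ≈ 14.00 years, so 70 years is 5.00 doublings.
2^5.00 ≈ 32.00; 155 × 32.00 ≈ 5000 thousand euros.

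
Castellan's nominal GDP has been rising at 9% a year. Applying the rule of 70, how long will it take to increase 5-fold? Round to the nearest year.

around 18 years

At 9% it doubles every 70/9 ≈ 7.78 years.
Reaching 5× takes log₂(5) ≈ 2.32 doublings.
2.32 × 7.78 ≈ 18 years.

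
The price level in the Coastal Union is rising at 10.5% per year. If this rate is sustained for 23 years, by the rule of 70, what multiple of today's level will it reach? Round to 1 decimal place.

Doubles every ≈ 6.67 years (70/10.5).
23 years is 3.45 doublings; 2^3.45 ≈ 10.9×.

roughly 10.9 times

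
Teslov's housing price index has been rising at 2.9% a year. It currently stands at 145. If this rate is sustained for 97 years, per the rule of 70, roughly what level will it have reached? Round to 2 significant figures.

roughly 2400

It doubles every 70/2.9 ≈ 24.14 years, so 97 years is 4.02 doublings.
2^4.02 ≈ 16.22; 145 × 16.22 ≈ 2400.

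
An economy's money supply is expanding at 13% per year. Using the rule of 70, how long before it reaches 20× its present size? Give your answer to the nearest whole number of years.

≈ 23 years

At 13% it doubles every 70/13 ≈ 5.38 years.
Reaching 20× takes log₂(20) ≈ 4.32 doublings.
4.32 × 5.38 ≈ 23 years.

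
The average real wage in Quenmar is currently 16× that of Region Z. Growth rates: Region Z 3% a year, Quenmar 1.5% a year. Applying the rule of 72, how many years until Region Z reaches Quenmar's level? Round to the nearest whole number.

192 years

The growth-rate gap is 3% − 1.5% = 1.5 percentage points.
So the ratio between them halves every 72/1.5 ≈ 48.00 years.
A 16× gap closes after 4 halvings: 4 × 48.00 ≈ 192 years.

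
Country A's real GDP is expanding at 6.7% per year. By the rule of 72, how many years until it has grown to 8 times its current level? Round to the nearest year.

At 6.7% it doubles every 72/6.7 ≈ 10.75 years.
8 = 2^3, so 3 doublings → 32 years.

≈ 32 years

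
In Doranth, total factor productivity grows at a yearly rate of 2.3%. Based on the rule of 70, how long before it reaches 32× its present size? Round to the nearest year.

At 2.3% it doubles every 70/2.3 ≈ 30.43 years.
32 = 2^5, so 5 doublings → 152 years.

about 152 years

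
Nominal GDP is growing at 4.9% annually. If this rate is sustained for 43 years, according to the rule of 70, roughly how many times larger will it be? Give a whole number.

about 8 times

70/4.9 ≈ 14.29 years per doubling.
43 years fits 3 doublings: 2^3 = 8.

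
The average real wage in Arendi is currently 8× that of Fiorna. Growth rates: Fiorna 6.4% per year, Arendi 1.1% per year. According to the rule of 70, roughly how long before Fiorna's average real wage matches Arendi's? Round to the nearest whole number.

Fiorna gains on Arendi at 6.4% − 1.1% = 5.3 points a year.
At that relative rate the gap halves every 70/5.3 ≈ 13.21 years.
An 8× gap closes after 3 halvings: 3 × 13.21 ≈ 40 years.

roughly 40 years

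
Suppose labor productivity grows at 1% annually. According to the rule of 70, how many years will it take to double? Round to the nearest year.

70 years

At 1%, doubling takes about 70/1 = 70.00 years.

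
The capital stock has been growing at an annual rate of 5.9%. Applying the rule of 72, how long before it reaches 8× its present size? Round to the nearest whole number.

37 years

Doubling time ≈ 72/5.9 = 12.20 years.
8× is 3 doublings, so 3 × 12.20 ≈ 37 years.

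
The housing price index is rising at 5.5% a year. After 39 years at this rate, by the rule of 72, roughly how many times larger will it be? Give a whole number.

At 5.5% one doubling takes ≈ 13.09 years; 39 years is 3 of them, so ×8.

approximately 8 times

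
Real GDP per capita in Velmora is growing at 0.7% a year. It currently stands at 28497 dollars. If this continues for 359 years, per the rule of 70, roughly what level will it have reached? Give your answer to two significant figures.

It doubles every 70/0.7 ≈ 100.00 years, so 359 years is 3.59 doublings.
2^3.59 ≈ 12.04; 28497 × 12.04 ≈ 340000 dollars.

340000 dollars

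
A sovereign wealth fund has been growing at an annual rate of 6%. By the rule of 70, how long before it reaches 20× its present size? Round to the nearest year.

Doubling time ≈ 70/6 = 11.67 years.
Reaching 20× takes log₂(20) ≈ 4.32 doublings.
4.32 × 11.67 ≈ 50 years.

roughly 50 years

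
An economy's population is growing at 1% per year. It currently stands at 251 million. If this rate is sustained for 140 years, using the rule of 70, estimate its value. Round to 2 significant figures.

about 1000 million

Doubling time ≈ 70/1 = 70.00 years.
140 years is 140/70.00 ≈ 2.00 doublings, a factor of 2^2.00 ≈ 4.00.
251 × 4.00 ≈ 1000 million.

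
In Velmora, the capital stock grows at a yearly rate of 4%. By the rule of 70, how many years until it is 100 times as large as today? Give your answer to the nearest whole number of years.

Doubling time ≈ 70/4 = 17.50 years.
100× is log₂ 100 ≈ 6.64 doublings, so ≈ 6.64 × 17.50 = 116 years.

roughly 116 years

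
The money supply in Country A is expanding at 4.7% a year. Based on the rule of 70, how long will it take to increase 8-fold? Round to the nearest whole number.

≈ 45 years

Doubling time ≈ 70/4.7 = 14.89 years.
8× is 3 doublings, so 3 × 14.89 ≈ 45 years.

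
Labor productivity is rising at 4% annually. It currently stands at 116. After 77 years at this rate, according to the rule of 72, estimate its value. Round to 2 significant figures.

≈ 2300

It doubles every 72/4 ≈ 18.00 years, so 77 years is 4.28 doublings.
2^4.28 ≈ 19.43; 116 × 19.43 ≈ 2300.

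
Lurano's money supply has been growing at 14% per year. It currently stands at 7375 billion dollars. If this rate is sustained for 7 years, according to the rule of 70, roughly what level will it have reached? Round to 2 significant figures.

about 19000 billion dollars

It doubles every 70/14 ≈ 5.00 years, so 7 years is 1.40 doublings.
2^1.40 ≈ 2.64; 7375 × 2.64 ≈ 19000 billion dollars.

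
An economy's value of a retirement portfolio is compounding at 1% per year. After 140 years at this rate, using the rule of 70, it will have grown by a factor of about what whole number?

Doubling time ≈ 70/1 = 70.00 years.
140/70.00 ≈ 2 doublings, so about 2^2 = 4×.

approximately 4 times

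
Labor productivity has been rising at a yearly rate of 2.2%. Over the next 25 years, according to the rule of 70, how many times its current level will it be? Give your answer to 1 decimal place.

1.7 times

Doubling time ≈ 70/2.2 = 31.82 years.
25 years / 31.82 ≈ 0.79 doublings → factor 2^0.79 ≈ 1.7.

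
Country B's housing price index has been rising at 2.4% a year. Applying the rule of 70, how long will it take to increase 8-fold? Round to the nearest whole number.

One doubling takes 70/2.4 = 29.17 years.
8× is 3 doublings, so 3 × 29.17 ≈ 88 years.

about 88 years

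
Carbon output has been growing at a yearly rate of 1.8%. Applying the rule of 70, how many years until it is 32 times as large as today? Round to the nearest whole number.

≈ 194 years

One doubling takes 70/1.8 = 38.89 years.
Getting to 32× needs 5 doublings: 5 × 38.89 ≈ 194 years.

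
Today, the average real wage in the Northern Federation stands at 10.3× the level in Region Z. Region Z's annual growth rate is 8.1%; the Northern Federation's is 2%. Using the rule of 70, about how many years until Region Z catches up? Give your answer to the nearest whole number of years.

approximately 39 years

Region Z gains on the Northern Federation at 8.1% − 2% = 6.1 points a year.
At that relative rate the gap halves every 70/6.1 ≈ 11.48 years.
A 10.3× gap takes log₂(10.3) ≈ 3.36 halvings to close: 3.36 × 11.48 ≈ 39 years.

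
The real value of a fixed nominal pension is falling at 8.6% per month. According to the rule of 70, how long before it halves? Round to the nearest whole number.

about 8 months

Halving time ≈ 70 / 8.6 = 8.14 → 8 months.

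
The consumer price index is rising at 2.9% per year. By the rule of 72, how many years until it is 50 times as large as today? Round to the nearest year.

At 2.9% it doubles every 72/2.9 ≈ 24.83 years.
50× is log₂ 50 ≈ 5.64 doublings, so ≈ 5.64 × 24.83 = 140 years.

about 140 years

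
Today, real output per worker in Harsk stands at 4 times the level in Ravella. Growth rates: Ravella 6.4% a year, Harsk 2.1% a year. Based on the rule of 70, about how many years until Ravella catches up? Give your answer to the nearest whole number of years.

Ravella gains on Harsk at 6.4% − 2.1% = 4.3 points a year.
At that relative rate the gap halves every 70/4.3 ≈ 16.28 years.
A 4 times gap closes after 2 halvings: 2 × 16.28 ≈ 33 years.

≈ 33 years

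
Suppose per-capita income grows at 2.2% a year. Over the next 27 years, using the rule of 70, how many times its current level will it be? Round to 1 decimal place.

Doubles every ≈ 31.82 years (70/2.2).
27 years is 0.85 doublings; 2^0.85 ≈ 1.8×.

around 1.8 times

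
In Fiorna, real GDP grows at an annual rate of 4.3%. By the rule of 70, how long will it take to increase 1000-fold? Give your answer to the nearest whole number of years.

At 4.3% it doubles every 70/4.3 ≈ 16.28 years.
1000× is log₂ 1000 ≈ 9.97 doublings, so ≈ 9.97 × 16.28 = 162 years.

≈ 162 years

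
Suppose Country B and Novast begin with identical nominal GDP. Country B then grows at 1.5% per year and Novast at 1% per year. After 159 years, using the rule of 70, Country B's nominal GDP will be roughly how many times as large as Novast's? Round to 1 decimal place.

about 2.2 times

Only the 0.5-point difference matters.
70/0.5 ≈ 140.00 years per doubling of the ratio; 159 years gives 1.14 doublings, so ≈ 2.2×.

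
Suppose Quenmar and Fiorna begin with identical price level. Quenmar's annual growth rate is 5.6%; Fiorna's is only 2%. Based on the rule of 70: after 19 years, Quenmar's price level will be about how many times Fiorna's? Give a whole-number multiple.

Only the 3.6-point difference matters.
70/3.6 ≈ 19.44 years per doubling of the ratio; 19 years gives 0.98 doublings, so ≈ 2×.

2 times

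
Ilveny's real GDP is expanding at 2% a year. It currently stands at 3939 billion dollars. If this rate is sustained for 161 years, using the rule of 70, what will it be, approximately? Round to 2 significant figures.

It doubles every 70/2 ≈ 35.00 years, so 161 years is 4.60 doublings.
2^4.60 ≈ 24.25; 3939 × 24.25 ≈ 96000 billion dollars.

roughly 96000 billion dollars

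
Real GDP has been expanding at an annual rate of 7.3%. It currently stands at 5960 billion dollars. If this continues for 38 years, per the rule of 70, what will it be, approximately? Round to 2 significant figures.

Doubling time ≈ 70/7.3 = 9.59 years.
38 years is 38/9.59 ≈ 3.96 doublings, a factor of 2^3.96 ≈ 15.56.
5960 × 15.56 ≈ 93000 billion dollars.

≈ 93000 billion dollars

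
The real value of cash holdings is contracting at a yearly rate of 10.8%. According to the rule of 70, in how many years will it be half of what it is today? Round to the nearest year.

approximately 6 years

Halving time ≈ 70 / 10.8 = 6.48 → 6 years.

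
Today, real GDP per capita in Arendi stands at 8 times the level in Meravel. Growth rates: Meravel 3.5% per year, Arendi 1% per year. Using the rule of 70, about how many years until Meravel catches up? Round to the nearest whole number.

around 84 years

Meravel gains on Arendi at 3.5% − 1% = 2.5 points a year.
At that relative rate the gap halves every 70/2.5 ≈ 28.00 years.
An 8 times gap closes after 3 halvings: 3 × 28.00 ≈ 84 years.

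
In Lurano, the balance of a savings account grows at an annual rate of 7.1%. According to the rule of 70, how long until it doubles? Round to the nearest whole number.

70/7.1 ≈ 9.86, so it doubles roughly every 10 years.

roughly 10 years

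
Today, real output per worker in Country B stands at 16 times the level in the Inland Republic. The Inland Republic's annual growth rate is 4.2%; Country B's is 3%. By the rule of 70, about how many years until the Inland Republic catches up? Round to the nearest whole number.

approximately 233 years

What matters is the difference: 1.2 pp.
Rule of 70 on the gap: the ratio halves every 70/1.2 ≈ 58.33 years.
A 16 times gap closes after 4 halvings: 4 × 58.33 ≈ 233 years.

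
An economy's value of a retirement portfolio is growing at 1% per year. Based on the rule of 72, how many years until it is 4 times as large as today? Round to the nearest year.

One doubling takes 72/1 = 72.00 years.
Getting to 4× needs 2 doublings: 2 × 72.00 ≈ 144 years.

≈ 144 years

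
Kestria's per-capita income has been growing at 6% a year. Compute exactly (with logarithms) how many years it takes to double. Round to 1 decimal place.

t = ln(2) / ln(1 + 0.06) = 0.6931 / 0.058269 ≈ 11.89.

11.9 years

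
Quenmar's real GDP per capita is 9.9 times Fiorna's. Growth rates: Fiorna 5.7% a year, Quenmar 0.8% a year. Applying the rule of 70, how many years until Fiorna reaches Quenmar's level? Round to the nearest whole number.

What matters is the difference: 4.9 pp.
Rule of 70 on the gap: the ratio halves every 70/4.9 ≈ 14.29 years.
A 9.9 times gap takes log₂(9.9) ≈ 3.31 halvings to close: 3.31 × 14.29 ≈ 47 years.

≈ 47 years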